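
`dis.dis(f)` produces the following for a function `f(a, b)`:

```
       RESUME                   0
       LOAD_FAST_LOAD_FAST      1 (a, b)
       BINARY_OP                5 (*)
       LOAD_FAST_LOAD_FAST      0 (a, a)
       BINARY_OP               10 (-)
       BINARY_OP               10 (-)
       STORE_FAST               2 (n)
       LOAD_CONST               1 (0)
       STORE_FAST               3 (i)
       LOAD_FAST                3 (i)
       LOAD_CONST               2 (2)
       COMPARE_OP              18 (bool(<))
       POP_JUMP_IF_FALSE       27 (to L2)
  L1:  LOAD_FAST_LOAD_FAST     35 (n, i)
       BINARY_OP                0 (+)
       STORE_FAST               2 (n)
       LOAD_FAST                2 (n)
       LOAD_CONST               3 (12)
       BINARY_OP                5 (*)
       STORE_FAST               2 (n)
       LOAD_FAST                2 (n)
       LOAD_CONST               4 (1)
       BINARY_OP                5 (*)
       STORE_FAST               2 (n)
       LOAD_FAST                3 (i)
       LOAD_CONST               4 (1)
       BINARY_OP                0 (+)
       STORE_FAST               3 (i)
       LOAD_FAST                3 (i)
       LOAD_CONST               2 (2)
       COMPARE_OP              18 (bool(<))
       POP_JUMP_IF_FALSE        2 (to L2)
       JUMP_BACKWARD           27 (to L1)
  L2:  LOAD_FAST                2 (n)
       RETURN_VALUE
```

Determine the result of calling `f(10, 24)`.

34572

LOAD_FAST_LOAD_FAST a,b → push 10,24. Stack: [10, 24]
BINARY_OP * → 10 * 24 = 240. Stack: [240]
LOAD_FAST_LOAD_FAST a,a → push 10,10. Stack: [240, 10, 10]
BINARY_OP - → 10 - 10 = 0. Stack: [240, 0]
BINARY_OP - → 240 - 0 = 240. Stack: [240]
STORE_FAST n → n=240. Stack: []
LOAD_CONST → push 0. Stack: [0]
STORE_FAST i → i=0. Stack: []
LOAD_FAST i → push 0. Stack: [0]
LOAD_CONST → push 2. Stack: [0, 2]
COMPARE_OP bool(<) → 0 vs 2 = True. Stack: [True]
POP_JUMP_IF_FALSE → pop True; no jump. Stack: []
LOAD_FAST_LOAD_FAST n,i → push 240,0. Stack: [240, 0]
BINARY_OP + → 240 + 0 = 240. Stack: [240]
STORE_FAST n → n=240. Stack: []
LOAD_FAST n → push 240. Stack: [240]
LOAD_CONST → push 12. Stack: [240, 12]
BINARY_OP * → 240 * 12 = 2880. Stack: [2880]
STORE_FAST n → n=2880. Stack: []
LOAD_FAST n → push 2880. Stack: [2880]
LOAD_CONST → push 1. Stack: [2880, 1]
BINARY_OP * → 2880 * 1 = 2880. Stack: [2880]
STORE_FAST n → n=2880. Stack: []
LOAD_FAST i → push 0. Stack: [0]
LOAD_CONST → push 1. Stack: [0, 1]
BINARY_OP + → 0 + 1 = 1. Stack: [1]
STORE_FAST i → i=1. Stack: []
LOAD_FAST i → push 1. Stack: [1]
LOAD_CONST → push 2. Stack: [1, 2]
COMPARE_OP bool(<) → 1 vs 2 = True. Stack: [True]
POP_JUMP_IF_FALSE → pop True; no jump. Stack: []
LOAD_FAST_LOAD_FAST n,i → push 2880,1. Stack: [2880, 1]
BINARY_OP + → 2880 + 1 = 2881. Stack: [2881]
STORE_FAST n → n=2881. Stack: []
LOAD_FAST n → push 2881. Stack: [2881]
LOAD_CONST → push 12. Stack: [2881, 12]
BINARY_OP * → 2881 * 12 = 34572. Stack: [34572]
STORE_FAST n → n=34572. Stack: []
LOAD_FAST n → push 34572. Stack: [34572]
LOAD_CONST → push 1. Stack: [34572, 1]
BINARY_OP * → 34572 * 1 = 34572. Stack: [34572]
STORE_FAST n → n=34572. Stack: []
LOAD_FAST i → push 1. Stack: [1]
LOAD_CONST → push 1. Stack: [1, 1]
BINARY_OP + → 1 + 1 = 2. Stack: [2]
STORE_FAST i → i=2. Stack: []
LOAD_FAST i → push 2. Stack: [2]
LOAD_CONST → push 2. Stack: [2, 2]
COMPARE_OP bool(<) → 2 vs 2 = False. Stack: [False]
POP_JUMP_IF_FALSE → pop False; jump. Stack: []
LOAD_FAST n → push 34572. Stack: [34572]
RETURN_VALUE → return 34572.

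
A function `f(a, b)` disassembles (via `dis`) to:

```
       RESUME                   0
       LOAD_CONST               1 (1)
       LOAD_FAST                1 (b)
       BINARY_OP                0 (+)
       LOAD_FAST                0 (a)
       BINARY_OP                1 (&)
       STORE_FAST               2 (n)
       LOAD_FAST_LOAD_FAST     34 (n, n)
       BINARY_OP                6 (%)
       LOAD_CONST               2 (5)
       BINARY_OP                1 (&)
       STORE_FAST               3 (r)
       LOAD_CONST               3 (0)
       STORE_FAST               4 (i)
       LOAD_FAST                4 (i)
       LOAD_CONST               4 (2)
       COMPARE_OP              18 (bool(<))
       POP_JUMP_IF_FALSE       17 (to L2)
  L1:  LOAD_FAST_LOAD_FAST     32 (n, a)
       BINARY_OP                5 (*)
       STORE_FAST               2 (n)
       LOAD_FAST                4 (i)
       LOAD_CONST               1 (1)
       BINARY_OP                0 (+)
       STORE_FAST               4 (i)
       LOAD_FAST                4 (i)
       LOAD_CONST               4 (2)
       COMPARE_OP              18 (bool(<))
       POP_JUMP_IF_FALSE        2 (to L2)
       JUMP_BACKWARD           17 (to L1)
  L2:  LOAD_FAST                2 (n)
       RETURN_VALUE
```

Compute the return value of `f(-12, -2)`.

-1728

LOAD_CONST → push 1. Stack: [1]
LOAD_FAST b → push -2. Stack: [1, -2]
BINARY_OP + → 1 + -2 = -1. Stack: [-1]
LOAD_FAST a → push -12. Stack: [-1, -12]
BINARY_OP & → -1 & -12 = -12. Stack: [-12]
STORE_FAST n → n=-12. Stack: []
LOAD_FAST_LOAD_FAST n,n → push -12,-12. Stack: [-12, -12]
BINARY_OP % → -12 % -12 = 0. Stack: [0]
LOAD_CONST → push 5. Stack: [0, 5]
BINARY_OP & → 0 & 5 = 0. Stack: [0]
STORE_FAST r → r=0. Stack: []
LOAD_CONST → push 0. Stack: [0]
STORE_FAST i → i=0. Stack: []
LOAD_FAST i → push 0. Stack: [0]
LOAD_CONST → push 2. Stack: [0, 2]
COMPARE_OP bool(<) → 0 vs 2 = True. Stack: [True]
POP_JUMP_IF_FALSE → pop True; no jump. Stack: []
LOAD_FAST_LOAD_FAST n,a → push -12,-12. Stack: [-12, -12]
BINARY_OP * → -12 * -12 = 144. Stack: [144]
STORE_FAST n → n=144. Stack: []
LOAD_FAST i → push 0. Stack: [0]
LOAD_CONST → push 1. Stack: [0, 1]
BINARY_OP + → 0 + 1 = 1. Stack: [1]
STORE_FAST i → i=1. Stack: []
LOAD_FAST i → push 1. Stack: [1]
LOAD_CONST → push 2. Stack: [1, 2]
COMPARE_OP bool(<) → 1 vs 2 = True. Stack: [True]
POP_JUMP_IF_FALSE → pop True; no jump. Stack: []
LOAD_FAST_LOAD_FAST n,a → push 144,-12. Stack: [144, -12]
BINARY_OP * → 144 * -12 = -1728. Stack: [-1728]
STORE_FAST n → n=-1728. Stack: []
LOAD_FAST i → push 1. Stack: [1]
LOAD_CONST → push 1. Stack: [1, 1]
BINARY_OP + → 1 + 1 = 2. Stack: [2]
STORE_FAST i → i=2. Stack: []
LOAD_FAST i → push 2. Stack: [2]
LOAD_CONST → push 2. Stack: [2, 2]
COMPARE_OP bool(<) → 2 vs 2 = False. Stack: [False]
POP_JUMP_IF_FALSE → pop False; jump. Stack: []
LOAD_FAST n → push -1728. Stack: [-1728]
RETURN_VALUE → return -1728.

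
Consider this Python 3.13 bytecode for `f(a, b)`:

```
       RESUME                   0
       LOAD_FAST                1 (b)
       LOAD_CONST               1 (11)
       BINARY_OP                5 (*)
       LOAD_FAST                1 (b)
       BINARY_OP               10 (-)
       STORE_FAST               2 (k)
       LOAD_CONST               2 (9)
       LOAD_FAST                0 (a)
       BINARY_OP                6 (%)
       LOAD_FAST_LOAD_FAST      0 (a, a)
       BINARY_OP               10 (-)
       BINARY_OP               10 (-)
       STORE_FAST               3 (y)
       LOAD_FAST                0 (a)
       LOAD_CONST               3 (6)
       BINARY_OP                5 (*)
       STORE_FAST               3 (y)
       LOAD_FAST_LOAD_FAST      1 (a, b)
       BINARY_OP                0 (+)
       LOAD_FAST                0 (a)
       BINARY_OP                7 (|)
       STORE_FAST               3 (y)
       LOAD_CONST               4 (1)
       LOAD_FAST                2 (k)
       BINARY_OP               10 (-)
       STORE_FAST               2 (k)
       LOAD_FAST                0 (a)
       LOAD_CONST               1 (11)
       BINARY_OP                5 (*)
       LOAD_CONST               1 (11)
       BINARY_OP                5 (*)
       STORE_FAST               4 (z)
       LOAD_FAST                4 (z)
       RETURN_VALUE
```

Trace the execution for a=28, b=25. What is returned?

LOAD_FAST b → push 25. Stack: [25]
LOAD_CONST → push 11. Stack: [25, 11]
BINARY_OP * → 25 * 11 = 275. Stack: [275]
LOAD_FAST b → push 25. Stack: [275, 25]
BINARY_OP - → 275 - 25 = 250. Stack: [250]
STORE_FAST k → k=250. Stack: []
LOAD_CONST → push 9. Stack: [9]
LOAD_FAST a → push 28. Stack: [9, 28]
BINARY_OP % → 9 % 28 = 9. Stack: [9]
LOAD_FAST_LOAD_FAST a,a → push 28,28. Stack: [9, 28, 28]
BINARY_OP - → 28 - 28 = 0. Stack: [9, 0]
BINARY_OP - → 9 - 0 = 9. Stack: [9]
STORE_FAST y → y=9. Stack: []
LOAD_FAST a → push 28. Stack: [28]
LOAD_CONST → push 6. Stack: [28, 6]
BINARY_OP * → 28 * 6 = 168. Stack: [168]
STORE_FAST y → y=168. Stack: []
LOAD_FAST_LOAD_FAST a,b → push 28,25. Stack: [28, 25]
BINARY_OP + → 28 + 25 = 53. Stack: [53]
LOAD_FAST a → push 28. Stack: [53, 28]
BINARY_OP | → 53 | 28 = 61. Stack: [61]
STORE_FAST y → y=61. Stack: []
LOAD_CONST → push 1. Stack: [1]
LOAD_FAST k → push 250. Stack: [1, 250]
BINARY_OP - → 1 - 250 = -249. Stack: [-249]
STORE_FAST k → k=-249. Stack: []
LOAD_FAST a → push 28. Stack: [28]
LOAD_CONST → push 11. Stack: [28, 11]
BINARY_OP * → 28 * 11 = 308. Stack: [308]
LOAD_CONST → push 11. Stack: [308, 11]
BINARY_OP * → 308 * 11 = 3388. Stack: [3388]
STORE_FAST z → z=3388. Stack: []
LOAD_FAST z → push 3388. Stack: [3388]
RETURN_VALUE → return 3388.

3388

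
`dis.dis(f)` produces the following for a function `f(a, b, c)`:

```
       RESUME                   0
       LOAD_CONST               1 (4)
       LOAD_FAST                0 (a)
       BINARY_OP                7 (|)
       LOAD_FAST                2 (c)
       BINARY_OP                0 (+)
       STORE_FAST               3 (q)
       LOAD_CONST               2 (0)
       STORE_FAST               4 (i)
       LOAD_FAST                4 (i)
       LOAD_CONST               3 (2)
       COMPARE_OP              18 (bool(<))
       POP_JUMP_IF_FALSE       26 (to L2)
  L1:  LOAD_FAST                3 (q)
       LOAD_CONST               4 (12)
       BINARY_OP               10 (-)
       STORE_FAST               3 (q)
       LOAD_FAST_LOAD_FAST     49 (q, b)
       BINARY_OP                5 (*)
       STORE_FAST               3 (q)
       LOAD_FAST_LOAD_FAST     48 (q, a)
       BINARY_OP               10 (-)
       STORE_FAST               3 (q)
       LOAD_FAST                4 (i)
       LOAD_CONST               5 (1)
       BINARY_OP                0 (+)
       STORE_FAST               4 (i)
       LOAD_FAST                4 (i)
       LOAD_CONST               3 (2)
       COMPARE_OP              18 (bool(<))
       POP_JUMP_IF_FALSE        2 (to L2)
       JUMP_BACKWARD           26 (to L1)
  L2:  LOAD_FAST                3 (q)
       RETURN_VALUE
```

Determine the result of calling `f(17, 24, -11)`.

LOAD_CONST → push 4. Stack: [4]
LOAD_FAST a → push 17. Stack: [4, 17]
BINARY_OP | → 4 | 17 = 21. Stack: [21]
LOAD_FAST c → push -11. Stack: [21, -11]
BINARY_OP + → 21 + -11 = 10. Stack: [10]
STORE_FAST q → q=10. Stack: []
LOAD_CONST → push 0. Stack: [0]
STORE_FAST i → i=0. Stack: []
LOAD_FAST i → push 0. Stack: [0]
LOAD_CONST → push 2. Stack: [0, 2]
COMPARE_OP bool(<) → 0 vs 2 = True. Stack: [True]
POP_JUMP_IF_FALSE → pop True; no jump. Stack: []
LOAD_FAST q → push 10. Stack: [10]
LOAD_CONST → push 12. Stack: [10, 12]
BINARY_OP - → 10 - 12 = -2. Stack: [-2]
STORE_FAST q → q=-2. Stack: []
LOAD_FAST_LOAD_FAST q,b → push -2,24. Stack: [-2, 24]
BINARY_OP * → -2 * 24 = -48. Stack: [-48]
STORE_FAST q → q=-48. Stack: []
LOAD_FAST_LOAD_FAST q,a → push -48,17. Stack: [-48, 17]
BINARY_OP - → -48 - 17 = -65. Stack: [-65]
STORE_FAST q → q=-65. Stack: []
LOAD_FAST i → push 0. Stack: [0]
LOAD_CONST → push 1. Stack: [0, 1]
BINARY_OP + → 0 + 1 = 1. Stack: [1]
STORE_FAST i → i=1. Stack: []
LOAD_FAST i → push 1. Stack: [1]
LOAD_CONST → push 2. Stack: [1, 2]
COMPARE_OP bool(<) → 1 vs 2 = True. Stack: [True]
POP_JUMP_IF_FALSE → pop True; no jump. Stack: []
LOAD_FAST q → push -65. Stack: [-65]
LOAD_CONST → push 12. Stack: [-65, 12]
BINARY_OP - → -65 - 12 = -77. Stack: [-77]
STORE_FAST q → q=-77. Stack: []
LOAD_FAST_LOAD_FAST q,b → push -77,24. Stack: [-77, 24]
BINARY_OP * → -77 * 24 = -1848. Stack: [-1848]
STORE_FAST q → q=-1848. Stack: []
LOAD_FAST_LOAD_FAST q,a → push -1848,17. Stack: [-1848, 17]
BINARY_OP - → -1848 - 17 = -1865. Stack: [-1865]
STORE_FAST q → q=-1865. Stack: []
LOAD_FAST i → push 1. Stack: [1]
LOAD_CONST → push 1. Stack: [1, 1]
BINARY_OP + → 1 + 1 = 2. Stack: [2]
STORE_FAST i → i=2. Stack: []
LOAD_FAST i → push 2. Stack: [2]
LOAD_CONST → push 2. Stack: [2, 2]
COMPARE_OP bool(<) → 2 vs 2 = False. Stack: [False]
POP_JUMP_IF_FALSE → pop False; jump. Stack: []
LOAD_FAST q → push -1865. Stack: [-1865]
RETURN_VALUE → return -1865.

-1865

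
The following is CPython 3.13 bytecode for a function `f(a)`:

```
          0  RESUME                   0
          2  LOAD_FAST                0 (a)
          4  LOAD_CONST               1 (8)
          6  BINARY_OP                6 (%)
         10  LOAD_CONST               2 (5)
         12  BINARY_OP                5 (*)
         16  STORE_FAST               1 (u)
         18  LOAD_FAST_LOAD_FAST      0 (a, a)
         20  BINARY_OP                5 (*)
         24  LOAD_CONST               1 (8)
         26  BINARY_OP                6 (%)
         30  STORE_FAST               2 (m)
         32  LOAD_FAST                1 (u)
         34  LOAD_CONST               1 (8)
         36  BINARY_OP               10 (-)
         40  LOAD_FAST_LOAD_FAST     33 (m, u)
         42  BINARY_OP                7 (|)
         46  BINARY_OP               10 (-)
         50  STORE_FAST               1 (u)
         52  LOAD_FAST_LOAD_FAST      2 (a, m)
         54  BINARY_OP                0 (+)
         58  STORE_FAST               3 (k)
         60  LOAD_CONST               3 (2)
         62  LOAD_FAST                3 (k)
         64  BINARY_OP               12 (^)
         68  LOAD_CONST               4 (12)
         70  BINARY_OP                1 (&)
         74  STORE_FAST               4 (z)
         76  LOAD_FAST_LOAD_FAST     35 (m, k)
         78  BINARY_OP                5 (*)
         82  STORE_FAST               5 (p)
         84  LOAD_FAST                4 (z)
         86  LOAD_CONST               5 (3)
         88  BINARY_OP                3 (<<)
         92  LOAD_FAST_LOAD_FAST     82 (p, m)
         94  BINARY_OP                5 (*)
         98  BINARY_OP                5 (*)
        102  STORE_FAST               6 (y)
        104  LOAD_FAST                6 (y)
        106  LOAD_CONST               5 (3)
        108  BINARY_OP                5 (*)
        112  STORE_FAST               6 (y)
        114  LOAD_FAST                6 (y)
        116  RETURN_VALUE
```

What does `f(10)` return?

64512

LOAD_FAST a → push 10. Stack: [10]
LOAD_CONST → push 8. Stack: [10, 8]
BINARY_OP % → 10 % 8 = 2. Stack: [2]
LOAD_CONST → push 5. Stack: [2, 5]
BINARY_OP * → 2 * 5 = 10. Stack: [10]
STORE_FAST u → u=10. Stack: []
LOAD_FAST_LOAD_FAST a,a → push 10,10. Stack: [10, 10]
BINARY_OP * → 10 * 10 = 100. Stack: [100]
LOAD_CONST → push 8. Stack: [100, 8]
BINARY_OP % → 100 % 8 = 4. Stack: [4]
STORE_FAST m → m=4. Stack: []
LOAD_FAST u → push 10. Stack: [10]
LOAD_CONST → push 8. Stack: [10, 8]
BINARY_OP - → 10 - 8 = 2. Stack: [2]
LOAD_FAST_LOAD_FAST m,u → push 4,10. Stack: [2, 4, 10]
BINARY_OP | → 4 | 10 = 14. Stack: [2, 14]
BINARY_OP - → 2 - 14 = -12. Stack: [-12]
STORE_FAST u → u=-12. Stack: []
LOAD_FAST_LOAD_FAST a,m → push 10,4. Stack: [10, 4]
BINARY_OP + → 10 + 4 = 14. Stack: [14]
STORE_FAST k → k=14. Stack: []
LOAD_CONST → push 2. Stack: [2]
LOAD_FAST k → push 14. Stack: [2, 14]
BINARY_OP ^ → 2 ^ 14 = 12. Stack: [12]
LOAD_CONST → push 12. Stack: [12, 12]
BINARY_OP & → 12 & 12 = 12. Stack: [12]
STORE_FAST z → z=12. Stack: []
LOAD_FAST_LOAD_FAST m,k → push 4,14. Stack: [4, 14]
BINARY_OP * → 4 * 14 = 56. Stack: [56]
STORE_FAST p → p=56. Stack: []
LOAD_FAST z → push 12. Stack: [12]
LOAD_CONST → push 3. Stack: [12, 3]
BINARY_OP << → 12 << 3 = 96. Stack: [96]
LOAD_FAST_LOAD_FAST p,m → push 56,4. Stack: [96, 56, 4]
BINARY_OP * → 56 * 4 = 224. Stack: [96, 224]
BINARY_OP * → 96 * 224 = 21504. Stack: [21504]
STORE_FAST y → y=21504. Stack: []
LOAD_FAST y → push 21504. Stack: [21504]
LOAD_CONST → push 3. Stack: [21504, 3]
BINARY_OP * → 21504 * 3 = 64512. Stack: [64512]
STORE_FAST y → y=64512. Stack: []
LOAD_FAST y → push 64512. Stack: [64512]
RETURN_VALUE → return 64512.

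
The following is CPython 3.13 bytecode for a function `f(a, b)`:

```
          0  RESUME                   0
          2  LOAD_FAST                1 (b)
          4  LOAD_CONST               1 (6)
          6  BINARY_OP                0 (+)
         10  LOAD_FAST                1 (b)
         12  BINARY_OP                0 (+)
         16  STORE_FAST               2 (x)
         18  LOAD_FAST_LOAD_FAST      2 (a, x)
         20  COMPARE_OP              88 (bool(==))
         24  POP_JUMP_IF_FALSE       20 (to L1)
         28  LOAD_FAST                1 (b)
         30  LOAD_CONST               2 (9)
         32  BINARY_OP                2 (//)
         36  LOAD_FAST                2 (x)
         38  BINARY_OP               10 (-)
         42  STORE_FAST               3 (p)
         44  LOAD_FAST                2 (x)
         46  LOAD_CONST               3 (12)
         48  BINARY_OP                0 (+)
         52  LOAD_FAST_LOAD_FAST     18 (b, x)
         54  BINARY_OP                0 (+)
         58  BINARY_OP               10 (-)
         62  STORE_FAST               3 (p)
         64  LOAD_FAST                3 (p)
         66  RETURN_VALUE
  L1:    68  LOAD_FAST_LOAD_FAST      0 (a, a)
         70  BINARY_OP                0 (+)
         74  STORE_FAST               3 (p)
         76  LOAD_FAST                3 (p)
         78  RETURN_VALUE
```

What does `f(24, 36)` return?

48

LOAD_FAST b → push 36. Stack: [36]
LOAD_CONST → push 6. Stack: [36, 6]
BINARY_OP + → 36 + 6 = 42. Stack: [42]
LOAD_FAST b → push 36. Stack: [42, 36]
BINARY_OP + → 42 + 36 = 78. Stack: [78]
STORE_FAST x → x=78. Stack: []
LOAD_FAST_LOAD_FAST a,x → push 24,78. Stack: [24, 78]
COMPARE_OP bool(==) → 24 vs 78 = False. Stack: [False]
POP_JUMP_IF_FALSE → pop False; jump. Stack: []
LOAD_FAST_LOAD_FAST a,a → push 24,24. Stack: [24, 24]
BINARY_OP + → 24 + 24 = 48. Stack: [48]
STORE_FAST p → p=48. Stack: []
LOAD_FAST p → push 48. Stack: [48]
RETURN_VALUE → return 48.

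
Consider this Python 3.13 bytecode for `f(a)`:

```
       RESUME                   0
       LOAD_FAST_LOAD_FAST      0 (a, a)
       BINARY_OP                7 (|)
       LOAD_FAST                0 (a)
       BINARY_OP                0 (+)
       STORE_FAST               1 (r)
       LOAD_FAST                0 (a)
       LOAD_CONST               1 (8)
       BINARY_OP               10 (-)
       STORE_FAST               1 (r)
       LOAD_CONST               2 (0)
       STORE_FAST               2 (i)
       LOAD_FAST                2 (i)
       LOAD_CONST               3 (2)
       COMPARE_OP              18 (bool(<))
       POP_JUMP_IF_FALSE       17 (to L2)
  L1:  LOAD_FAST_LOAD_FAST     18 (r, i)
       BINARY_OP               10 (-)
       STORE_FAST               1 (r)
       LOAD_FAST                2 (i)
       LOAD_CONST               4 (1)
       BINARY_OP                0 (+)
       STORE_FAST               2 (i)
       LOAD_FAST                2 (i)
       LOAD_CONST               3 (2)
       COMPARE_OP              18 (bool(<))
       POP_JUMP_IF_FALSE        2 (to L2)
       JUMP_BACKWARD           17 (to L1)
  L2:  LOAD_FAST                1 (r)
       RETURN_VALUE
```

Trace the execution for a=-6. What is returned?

-15

LOAD_FAST_LOAD_FAST a,a → push -6,-6. Stack: [-6, -6]
BINARY_OP | → -6 | -6 = -6. Stack: [-6]
LOAD_FAST a → push -6. Stack: [-6, -6]
BINARY_OP + → -6 + -6 = -12. Stack: [-12]
STORE_FAST r → r=-12. Stack: []
LOAD_FAST a → push -6. Stack: [-6]
LOAD_CONST → push 8. Stack: [-6, 8]
BINARY_OP - → -6 - 8 = -14. Stack: [-14]
STORE_FAST r → r=-14. Stack: []
LOAD_CONST → push 0. Stack: [0]
STORE_FAST i → i=0. Stack: []
LOAD_FAST i → push 0. Stack: [0]
LOAD_CONST → push 2. Stack: [0, 2]
COMPARE_OP bool(<) → 0 vs 2 = True. Stack: [True]
POP_JUMP_IF_FALSE → pop True; no jump. Stack: []
LOAD_FAST_LOAD_FAST r,i → push -14,0. Stack: [-14, 0]
BINARY_OP - → -14 - 0 = -14. Stack: [-14]
STORE_FAST r → r=-14. Stack: []
LOAD_FAST i → push 0. Stack: [0]
LOAD_CONST → push 1. Stack: [0, 1]
BINARY_OP + → 0 + 1 = 1. Stack: [1]
STORE_FAST i → i=1. Stack: []
LOAD_FAST i → push 1. Stack: [1]
LOAD_CONST → push 2. Stack: [1, 2]
COMPARE_OP bool(<) → 1 vs 2 = True. Stack: [True]
POP_JUMP_IF_FALSE → pop True; no jump. Stack: []
LOAD_FAST_LOAD_FAST r,i → push -14,1. Stack: [-14, 1]
BINARY_OP - → -14 - 1 = -15. Stack: [-15]
STORE_FAST r → r=-15. Stack: []
LOAD_FAST i → push 1. Stack: [1]
LOAD_CONST → push 1. Stack: [1, 1]
BINARY_OP + → 1 + 1 = 2. Stack: [2]
STORE_FAST i → i=2. Stack: []
LOAD_FAST i → push 2. Stack: [2]
LOAD_CONST → push 2. Stack: [2, 2]
COMPARE_OP bool(<) → 2 vs 2 = False. Stack: [False]
POP_JUMP_IF_FALSE → pop False; jump. Stack: []
LOAD_FAST r → push -15. Stack: [-15]
RETURN_VALUE → return -15.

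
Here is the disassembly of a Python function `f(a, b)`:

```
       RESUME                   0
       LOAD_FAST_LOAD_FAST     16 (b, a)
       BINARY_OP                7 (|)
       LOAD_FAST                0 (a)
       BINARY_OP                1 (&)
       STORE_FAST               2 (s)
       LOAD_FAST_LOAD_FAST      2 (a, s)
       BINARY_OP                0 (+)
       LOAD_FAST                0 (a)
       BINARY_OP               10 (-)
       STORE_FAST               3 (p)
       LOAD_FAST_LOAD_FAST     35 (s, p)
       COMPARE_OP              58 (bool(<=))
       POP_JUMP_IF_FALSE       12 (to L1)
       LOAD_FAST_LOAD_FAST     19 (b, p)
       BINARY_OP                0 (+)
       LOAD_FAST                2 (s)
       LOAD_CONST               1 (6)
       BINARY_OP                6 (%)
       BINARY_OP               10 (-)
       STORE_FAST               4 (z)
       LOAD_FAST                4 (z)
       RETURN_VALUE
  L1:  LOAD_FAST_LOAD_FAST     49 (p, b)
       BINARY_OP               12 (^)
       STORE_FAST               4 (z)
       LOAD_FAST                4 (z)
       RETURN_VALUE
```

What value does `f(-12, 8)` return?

LOAD_FAST_LOAD_FAST b,a → push 8,-12. Stack: [8, -12]
BINARY_OP | → 8 | -12 = -4. Stack: [-4]
LOAD_FAST a → push -12. Stack: [-4, -12]
BINARY_OP & → -4 & -12 = -12. Stack: [-12]
STORE_FAST s → s=-12. Stack: []
LOAD_FAST_LOAD_FAST a,s → push -12,-12. Stack: [-12, -12]
BINARY_OP + → -12 + -12 = -24. Stack: [-24]
LOAD_FAST a → push -12. Stack: [-24, -12]
BINARY_OP - → -24 - -12 = -12. Stack: [-12]
STORE_FAST p → p=-12. Stack: []
LOAD_FAST_LOAD_FAST s,p → push -12,-12. Stack: [-12, -12]
COMPARE_OP bool(<=) → -12 vs -12 = True. Stack: [True]
POP_JUMP_IF_FALSE → pop True; no jump. Stack: []
LOAD_FAST_LOAD_FAST b,p → push 8,-12. Stack: [8, -12]
BINARY_OP + → 8 + -12 = -4. Stack: [-4]
LOAD_FAST s → push -12. Stack: [-4, -12]
LOAD_CONST → push 6. Stack: [-4, -12, 6]
BINARY_OP % → -12 % 6 = 0. Stack: [-4, 0]
BINARY_OP - → -4 - 0 = -4. Stack: [-4]
STORE_FAST z → z=-4. Stack: []
LOAD_FAST z → push -4. Stack: [-4]
RETURN_VALUE → return -4.

-4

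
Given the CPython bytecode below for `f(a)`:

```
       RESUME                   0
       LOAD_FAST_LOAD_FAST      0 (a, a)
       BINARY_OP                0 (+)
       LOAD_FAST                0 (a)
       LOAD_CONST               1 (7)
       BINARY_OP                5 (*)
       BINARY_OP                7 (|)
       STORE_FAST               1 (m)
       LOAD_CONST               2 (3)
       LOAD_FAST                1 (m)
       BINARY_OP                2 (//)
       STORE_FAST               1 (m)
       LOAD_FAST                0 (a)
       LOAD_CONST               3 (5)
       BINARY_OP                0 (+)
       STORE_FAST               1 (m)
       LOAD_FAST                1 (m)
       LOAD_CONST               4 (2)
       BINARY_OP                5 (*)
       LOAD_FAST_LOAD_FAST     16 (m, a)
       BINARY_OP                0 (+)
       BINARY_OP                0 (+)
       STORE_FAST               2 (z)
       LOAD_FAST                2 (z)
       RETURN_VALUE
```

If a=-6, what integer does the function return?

-9

LOAD_FAST_LOAD_FAST a,a → push -6,-6. Stack: [-6, -6]
BINARY_OP + → -6 + -6 = -12. Stack: [-12]
LOAD_FAST a → push -6. Stack: [-12, -6]
LOAD_CONST → push 7. Stack: [-12, -6, 7]
BINARY_OP * → -6 * 7 = -42. Stack: [-12, -42]
BINARY_OP | → -12 | -42 = -10. Stack: [-10]
STORE_FAST m → m=-10. Stack: []
LOAD_CONST → push 3. Stack: [3]
LOAD_FAST m → push -10. Stack: [3, -10]
BINARY_OP // → 3 // -10 = -1. Stack: [-1]
STORE_FAST m → m=-1. Stack: []
LOAD_FAST a → push -6. Stack: [-6]
LOAD_CONST → push 5. Stack: [-6, 5]
BINARY_OP + → -6 + 5 = -1. Stack: [-1]
STORE_FAST m → m=-1. Stack: []
LOAD_FAST m → push -1. Stack: [-1]
LOAD_CONST → push 2. Stack: [-1, 2]
BINARY_OP * → -1 * 2 = -2. Stack: [-2]
LOAD_FAST_LOAD_FAST m,a → push -1,-6. Stack: [-2, -1, -6]
BINARY_OP + → -1 + -6 = -7. Stack: [-2, -7]
BINARY_OP + → -2 + -7 = -9. Stack: [-9]
STORE_FAST z → z=-9. Stack: []
LOAD_FAST z → push -9. Stack: [-9]
RETURN_VALUE → return -9.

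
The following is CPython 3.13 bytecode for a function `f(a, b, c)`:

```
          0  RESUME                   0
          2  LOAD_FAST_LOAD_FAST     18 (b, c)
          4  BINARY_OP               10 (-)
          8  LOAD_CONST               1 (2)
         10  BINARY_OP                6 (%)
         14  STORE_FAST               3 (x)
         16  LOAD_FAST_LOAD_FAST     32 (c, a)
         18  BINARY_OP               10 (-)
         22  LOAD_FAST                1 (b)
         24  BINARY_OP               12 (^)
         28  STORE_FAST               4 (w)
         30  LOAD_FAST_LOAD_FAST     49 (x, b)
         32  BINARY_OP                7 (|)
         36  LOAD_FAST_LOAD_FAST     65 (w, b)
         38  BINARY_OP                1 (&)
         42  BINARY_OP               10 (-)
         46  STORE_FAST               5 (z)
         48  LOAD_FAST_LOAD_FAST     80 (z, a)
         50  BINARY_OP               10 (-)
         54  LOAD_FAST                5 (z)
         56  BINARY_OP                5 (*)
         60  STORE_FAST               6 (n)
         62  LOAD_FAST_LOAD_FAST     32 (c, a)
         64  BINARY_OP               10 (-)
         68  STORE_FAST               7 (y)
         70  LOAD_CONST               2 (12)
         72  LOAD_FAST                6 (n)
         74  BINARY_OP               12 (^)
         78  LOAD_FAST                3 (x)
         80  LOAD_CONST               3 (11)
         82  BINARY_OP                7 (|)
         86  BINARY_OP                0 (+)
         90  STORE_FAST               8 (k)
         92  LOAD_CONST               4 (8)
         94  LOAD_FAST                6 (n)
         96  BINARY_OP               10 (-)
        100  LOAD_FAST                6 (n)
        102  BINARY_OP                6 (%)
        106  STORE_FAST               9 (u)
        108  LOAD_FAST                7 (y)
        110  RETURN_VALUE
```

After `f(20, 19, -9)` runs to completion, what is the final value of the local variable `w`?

LOAD_FAST_LOAD_FAST b,c → push 19,-9. Stack: [19, -9]
BINARY_OP - → 19 - -9 = 28. Stack: [28]
LOAD_CONST → push 2. Stack: [28, 2]
BINARY_OP % → 28 % 2 = 0. Stack: [0]
STORE_FAST x → x=0. Stack: []
LOAD_FAST_LOAD_FAST c,a → push -9,20. Stack: [-9, 20]
BINARY_OP - → -9 - 20 = -29. Stack: [-29]
LOAD_FAST b → push 19. Stack: [-29, 19]
BINARY_OP ^ → -29 ^ 19 = -16. Stack: [-16]
STORE_FAST w → w=-16. Stack: []
LOAD_FAST_LOAD_FAST x,b → push 0,19. Stack: [0, 19]
BINARY_OP | → 0 | 19 = 19. Stack: [19]
LOAD_FAST_LOAD_FAST w,b → push -16,19. Stack: [19, -16, 19]
BINARY_OP & → -16 & 19 = 16. Stack: [19, 16]
BINARY_OP - → 19 - 16 = 3. Stack: [3]
STORE_FAST z → z=3. Stack: []
LOAD_FAST_LOAD_FAST z,a → push 3,20. Stack: [3, 20]
BINARY_OP - → 3 - 20 = -17. Stack: [-17]
LOAD_FAST z → push 3. Stack: [-17, 3]
BINARY_OP * → -17 * 3 = -51. Stack: [-51]
STORE_FAST n → n=-51. Stack: []
LOAD_FAST_LOAD_FAST c,a → push -9,20. Stack: [-9, 20]
BINARY_OP - → -9 - 20 = -29. Stack: [-29]
STORE_FAST y → y=-29. Stack: []
LOAD_CONST → push 12. Stack: [12]
LOAD_FAST n → push -51. Stack: [12, -51]
BINARY_OP ^ → 12 ^ -51 = -63. Stack: [-63]
LOAD_FAST x → push 0. Stack: [-63, 0]
LOAD_CONST → push 11. Stack: [-63, 0, 11]
BINARY_OP | → 0 | 11 = 11. Stack: [-63, 11]
BINARY_OP + → -63 + 11 = -52. Stack: [-52]
STORE_FAST k → k=-52. Stack: []
LOAD_CONST → push 8. Stack: [8]
LOAD_FAST n → push -51. Stack: [8, -51]
BINARY_OP - → 8 - -51 = 59. Stack: [59]
LOAD_FAST n → push -51. Stack: [59, -51]
BINARY_OP % → 59 % -51 = -43. Stack: [-43]
STORE_FAST u → u=-43. Stack: []
LOAD_FAST y → push -29. Stack: [-29]
RETURN_VALUE → return -29.

-16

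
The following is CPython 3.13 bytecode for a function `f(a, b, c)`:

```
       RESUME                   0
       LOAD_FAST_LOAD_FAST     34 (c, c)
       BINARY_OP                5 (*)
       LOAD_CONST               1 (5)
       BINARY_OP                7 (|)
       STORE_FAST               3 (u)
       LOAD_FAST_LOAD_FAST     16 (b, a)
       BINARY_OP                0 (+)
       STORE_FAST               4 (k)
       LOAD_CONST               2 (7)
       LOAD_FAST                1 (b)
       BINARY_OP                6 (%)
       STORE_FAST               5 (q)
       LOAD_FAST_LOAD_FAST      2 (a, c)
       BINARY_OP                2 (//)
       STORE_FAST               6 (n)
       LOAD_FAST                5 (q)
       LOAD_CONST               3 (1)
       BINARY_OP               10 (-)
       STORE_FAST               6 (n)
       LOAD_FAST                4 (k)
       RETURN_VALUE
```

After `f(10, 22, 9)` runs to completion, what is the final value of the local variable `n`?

6

LOAD_FAST_LOAD_FAST c,c → push 9,9. Stack: [9, 9]
BINARY_OP * → 9 * 9 = 81. Stack: [81]
LOAD_CONST → push 5. Stack: [81, 5]
BINARY_OP | → 81 | 5 = 85. Stack: [85]
STORE_FAST u → u=85. Stack: []
LOAD_FAST_LOAD_FAST b,a → push 22,10. Stack: [22, 10]
BINARY_OP + → 22 + 10 = 32. Stack: [32]
STORE_FAST k → k=32. Stack: []
LOAD_CONST → push 7. Stack: [7]
LOAD_FAST b → push 22. Stack: [7, 22]
BINARY_OP % → 7 % 22 = 7. Stack: [7]
STORE_FAST q → q=7. Stack: []
LOAD_FAST_LOAD_FAST a,c → push 10,9. Stack: [10, 9]
BINARY_OP // → 10 // 9 = 1. Stack: [1]
STORE_FAST n → n=1. Stack: []
LOAD_FAST q → push 7. Stack: [7]
LOAD_CONST → push 1. Stack: [7, 1]
BINARY_OP - → 7 - 1 = 6. Stack: [6]
STORE_FAST n → n=6. Stack: []
LOAD_FAST k → push 32. Stack: [32]
RETURN_VALUE → return 32.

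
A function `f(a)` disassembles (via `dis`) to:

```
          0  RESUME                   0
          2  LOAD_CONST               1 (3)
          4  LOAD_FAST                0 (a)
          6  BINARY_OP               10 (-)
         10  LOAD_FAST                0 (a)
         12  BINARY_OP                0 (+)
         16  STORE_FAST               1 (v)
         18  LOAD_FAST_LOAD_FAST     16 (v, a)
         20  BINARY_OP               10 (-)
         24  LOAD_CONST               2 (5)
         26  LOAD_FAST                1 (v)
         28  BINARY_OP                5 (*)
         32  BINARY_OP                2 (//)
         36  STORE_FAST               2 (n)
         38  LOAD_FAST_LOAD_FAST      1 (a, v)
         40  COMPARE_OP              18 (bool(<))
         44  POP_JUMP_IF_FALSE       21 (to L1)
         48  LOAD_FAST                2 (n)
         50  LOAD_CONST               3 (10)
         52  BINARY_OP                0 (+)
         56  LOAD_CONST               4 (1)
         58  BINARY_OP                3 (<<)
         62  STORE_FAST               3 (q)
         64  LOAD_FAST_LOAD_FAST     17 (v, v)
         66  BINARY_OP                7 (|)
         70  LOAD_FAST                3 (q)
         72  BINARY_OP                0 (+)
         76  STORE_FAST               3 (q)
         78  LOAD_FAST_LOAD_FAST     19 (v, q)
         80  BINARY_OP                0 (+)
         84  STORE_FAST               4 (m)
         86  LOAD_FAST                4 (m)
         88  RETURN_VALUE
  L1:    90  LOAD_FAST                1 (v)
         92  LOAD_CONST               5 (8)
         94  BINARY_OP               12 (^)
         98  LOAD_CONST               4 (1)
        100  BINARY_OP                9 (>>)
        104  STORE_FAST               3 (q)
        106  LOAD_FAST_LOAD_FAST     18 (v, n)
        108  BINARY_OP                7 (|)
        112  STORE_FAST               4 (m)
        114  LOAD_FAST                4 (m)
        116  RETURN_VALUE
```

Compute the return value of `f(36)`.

-1

LOAD_CONST → push 3. Stack: [3]
LOAD_FAST a → push 36. Stack: [3, 36]
BINARY_OP - → 3 - 36 = -33. Stack: [-33]
LOAD_FAST a → push 36. Stack: [-33, 36]
BINARY_OP + → -33 + 36 = 3. Stack: [3]
STORE_FAST v → v=3. Stack: []
LOAD_FAST_LOAD_FAST v,a → push 3,36. Stack: [3, 36]
BINARY_OP - → 3 - 36 = -33. Stack: [-33]
LOAD_CONST → push 5. Stack: [-33, 5]
LOAD_FAST v → push 3. Stack: [-33, 5, 3]
BINARY_OP * → 5 * 3 = 15. Stack: [-33, 15]
BINARY_OP // → -33 // 15 = -3. Stack: [-3]
STORE_FAST n → n=-3. Stack: []
LOAD_FAST_LOAD_FAST a,v → push 36,3. Stack: [36, 3]
COMPARE_OP bool(<) → 36 vs 3 = False. Stack: [False]
POP_JUMP_IF_FALSE → pop False; jump. Stack: []
LOAD_FAST v → push 3. Stack: [3]
LOAD_CONST → push 8. Stack: [3, 8]
BINARY_OP ^ → 3 ^ 8 = 11. Stack: [11]
LOAD_CONST → push 1. Stack: [11, 1]
BINARY_OP >> → 11 >> 1 = 5. Stack: [5]
STORE_FAST q → q=5. Stack: []
LOAD_FAST_LOAD_FAST v,n → push 3,-3. Stack: [3, -3]
BINARY_OP | → 3 | -3 = -1. Stack: [-1]
STORE_FAST m → m=-1. Stack: []
LOAD_FAST m → push -1. Stack: [-1]
RETURN_VALUE → return -1.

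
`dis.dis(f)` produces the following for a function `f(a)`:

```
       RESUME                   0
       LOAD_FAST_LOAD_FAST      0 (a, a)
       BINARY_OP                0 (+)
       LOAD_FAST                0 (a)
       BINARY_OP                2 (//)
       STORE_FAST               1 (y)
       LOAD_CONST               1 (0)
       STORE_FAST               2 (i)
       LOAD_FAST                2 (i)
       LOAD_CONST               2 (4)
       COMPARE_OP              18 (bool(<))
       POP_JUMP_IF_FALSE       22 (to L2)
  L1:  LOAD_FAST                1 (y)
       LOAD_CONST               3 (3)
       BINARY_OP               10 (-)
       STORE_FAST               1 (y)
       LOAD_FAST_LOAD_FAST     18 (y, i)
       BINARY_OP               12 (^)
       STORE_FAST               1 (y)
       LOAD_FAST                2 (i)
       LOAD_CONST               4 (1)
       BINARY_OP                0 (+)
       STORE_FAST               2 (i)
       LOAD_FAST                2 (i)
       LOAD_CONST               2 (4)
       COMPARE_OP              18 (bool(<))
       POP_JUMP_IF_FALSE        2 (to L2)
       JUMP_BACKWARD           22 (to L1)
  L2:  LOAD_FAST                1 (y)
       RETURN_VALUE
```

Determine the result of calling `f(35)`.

-10

LOAD_FAST_LOAD_FAST a,a → push 35,35
BINARY_OP + → 35 + 35 = 70
LOAD_FAST a → push 35
BINARY_OP // → 70 // 35 = 2
STORE_FAST y → y=2
LOAD_CONST → push 0
STORE_FAST i → i=0
LOAD_FAST i → push 0
LOAD_CONST → push 4
COMPARE_OP bool(<) → 0 vs 4 = True
POP_JUMP_IF_FALSE → pop True; no jump
LOAD_FAST y → push 2
LOAD_CONST → push 3
BINARY_OP - → 2 - 3 = -1
STORE_FAST y → y=-1
LOAD_FAST_LOAD_FAST y,i → push -1,0
BINARY_OP ^ → -1 ^ 0 = -1
STORE_FAST y → y=-1
LOAD_FAST i → push 0
LOAD_CONST → push 1
BINARY_OP + → 0 + 1 = 1
STORE_FAST i → i=1
LOAD_FAST i → push 1
LOAD_CONST → push 4
COMPARE_OP bool(<) → 1 vs 4 = True
POP_JUMP_IF_FALSE → pop True; no jump
LOAD_FAST y → push -1
LOAD_CONST → push 3
BINARY_OP - → -1 - 3 = -4
STORE_FAST y → y=-4
LOAD_FAST_LOAD_FAST y,i → push -4,1
BINARY_OP ^ → -4 ^ 1 = -3
STORE_FAST y → y=-3
LOAD_FAST i → push 1
LOAD_CONST → push 1
BINARY_OP + → 1 + 1 = 2
STORE_FAST i → i=2
LOAD_FAST i → push 2
LOAD_CONST → push 4
COMPARE_OP bool(<) → 2 vs 4 = True
POP_JUMP_IF_FALSE → pop True; no jump
LOAD_FAST y → push -3
LOAD_CONST → push 3
BINARY_OP - → -3 - 3 = -6
STORE_FAST y → y=-6
LOAD_FAST_LOAD_FAST y,i → push -6,2
BINARY_OP ^ → -6 ^ 2 = -8
STORE_FAST y → y=-8
LOAD_FAST i → push 2
LOAD_CONST → push 1
BINARY_OP + → 2 + 1 = 3
STORE_FAST i → i=3
LOAD_FAST i → push 3
LOAD_CONST → push 4
COMPARE_OP bool(<) → 3 vs 4 = True
POP_JUMP_IF_FALSE → pop True; no jump
LOAD_FAST y → push -8
LOAD_CONST → push 3
BINARY_OP - → -8 - 3 = -11
STORE_FAST y → y=-11
LOAD_FAST_LOAD_FAST y,i → push -11,3
BINARY_OP ^ → -11 ^ 3 = -10
STORE_FAST y → y=-10
LOAD_FAST i → push 3
LOAD_CONST → push 1
BINARY_OP + → 3 + 1 = 4
STORE_FAST i → i=4
LOAD_FAST i → push 4
LOAD_CONST → push 4
COMPARE_OP bool(<) → 4 vs 4 = False
POP_JUMP_IF_FALSE → pop False; jump
LOAD_FAST y → push -10
RETURN_VALUE → return -10.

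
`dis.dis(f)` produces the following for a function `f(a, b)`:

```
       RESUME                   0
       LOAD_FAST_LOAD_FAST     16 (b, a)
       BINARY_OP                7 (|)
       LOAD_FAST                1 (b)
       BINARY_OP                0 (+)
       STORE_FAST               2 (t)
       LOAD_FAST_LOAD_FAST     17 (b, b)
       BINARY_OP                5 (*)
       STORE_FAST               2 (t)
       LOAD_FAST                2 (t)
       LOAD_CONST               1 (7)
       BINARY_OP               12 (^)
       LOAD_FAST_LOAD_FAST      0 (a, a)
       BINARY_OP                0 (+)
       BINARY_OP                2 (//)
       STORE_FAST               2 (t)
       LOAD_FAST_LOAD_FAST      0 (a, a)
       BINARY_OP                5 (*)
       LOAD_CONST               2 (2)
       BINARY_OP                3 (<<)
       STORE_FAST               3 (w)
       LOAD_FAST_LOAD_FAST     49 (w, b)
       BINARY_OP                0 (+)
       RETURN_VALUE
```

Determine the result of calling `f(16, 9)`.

LOAD_FAST_LOAD_FAST b,a → push 9,16. Stack: [9, 16]
BINARY_OP | → 9 | 16 = 25. Stack: [25]
LOAD_FAST b → push 9. Stack: [25, 9]
BINARY_OP + → 25 + 9 = 34. Stack: [34]
STORE_FAST t → t=34. Stack: []
LOAD_FAST_LOAD_FAST b,b → push 9,9. Stack: [9, 9]
BINARY_OP * → 9 * 9 = 81. Stack: [81]
STORE_FAST t → t=81. Stack: []
LOAD_FAST t → push 81. Stack: [81]
LOAD_CONST → push 7. Stack: [81, 7]
BINARY_OP ^ → 81 ^ 7 = 86. Stack: [86]
LOAD_FAST_LOAD_FAST a,a → push 16,16. Stack: [86, 16, 16]
BINARY_OP + → 16 + 16 = 32. Stack: [86, 32]
BINARY_OP // → 86 // 32 = 2. Stack: [2]
STORE_FAST t → t=2. Stack: []
LOAD_FAST_LOAD_FAST a,a → push 16,16. Stack: [16, 16]
BINARY_OP * → 16 * 16 = 256. Stack: [256]
LOAD_CONST → push 2. Stack: [256, 2]
BINARY_OP << → 256 << 2 = 1024. Stack: [1024]
STORE_FAST w → w=1024. Stack: []
LOAD_FAST_LOAD_FAST w,b → push 1024,9. Stack: [1024, 9]
BINARY_OP + → 1024 + 9 = 1033. Stack: [1033]
RETURN_VALUE → return 1033.

1033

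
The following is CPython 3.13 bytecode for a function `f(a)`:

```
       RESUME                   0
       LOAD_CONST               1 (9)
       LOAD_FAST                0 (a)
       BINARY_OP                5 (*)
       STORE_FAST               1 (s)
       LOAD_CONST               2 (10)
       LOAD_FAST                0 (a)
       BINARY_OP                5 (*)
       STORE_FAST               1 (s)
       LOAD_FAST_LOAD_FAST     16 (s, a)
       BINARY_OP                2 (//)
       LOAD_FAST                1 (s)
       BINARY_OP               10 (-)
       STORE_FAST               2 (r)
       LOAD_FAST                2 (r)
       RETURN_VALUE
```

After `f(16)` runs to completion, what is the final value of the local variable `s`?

160

LOAD_CONST → push 9. Stack: [9]
LOAD_FAST a → push 16. Stack: [9, 16]
BINARY_OP * → 9 * 16 = 144. Stack: [144]
STORE_FAST s → s=144. Stack: []
LOAD_CONST → push 10. Stack: [10]
LOAD_FAST a → push 16. Stack: [10, 16]
BINARY_OP * → 10 * 16 = 160. Stack: [160]
STORE_FAST s → s=160. Stack: []
LOAD_FAST_LOAD_FAST s,a → push 160,16. Stack: [160, 16]
BINARY_OP // → 160 // 16 = 10. Stack: [10]
LOAD_FAST s → push 160. Stack: [10, 160]
BINARY_OP - → 10 - 160 = -150. Stack: [-150]
STORE_FAST r → r=-150. Stack: []
LOAD_FAST r → push -150. Stack: [-150]
RETURN_VALUE → return -150.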